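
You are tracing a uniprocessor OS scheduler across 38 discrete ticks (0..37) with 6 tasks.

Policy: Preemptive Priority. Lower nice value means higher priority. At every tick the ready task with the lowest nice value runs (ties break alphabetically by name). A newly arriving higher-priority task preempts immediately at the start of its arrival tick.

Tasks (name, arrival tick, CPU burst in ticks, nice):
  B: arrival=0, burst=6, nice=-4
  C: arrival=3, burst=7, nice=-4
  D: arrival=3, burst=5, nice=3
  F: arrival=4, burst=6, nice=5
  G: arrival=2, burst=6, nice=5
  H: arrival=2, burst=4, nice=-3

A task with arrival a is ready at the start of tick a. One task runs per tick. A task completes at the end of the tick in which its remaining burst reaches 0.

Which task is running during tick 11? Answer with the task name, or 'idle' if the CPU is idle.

running at tick 11 = C

t=0: ready={B} → run B
t=1: ready={B} → run B
t=2: ready={B,G,H} → run B
t=3: ready={B,C,D,G,H} → run B
t=4: ready={B,C,D,F,G,H} → run B
t=5: ready={B,C,D,F,G,H} → run B
t=6: ready={C,D,F,G,H} → run C
t=7: ready={C,D,F,G,H} → run C
t=8: ready={C,D,F,G,H} → run C
t=9: ready={C,D,F,G,H} → run C
t=10: ready={C,D,F,G,H} → run C
t=11: ready={C,D,F,G,H} → run C
t=12: ready={C,D,F,G,H} → run C
t=13: ready={D,F,G,H} → run H
t=14: ready={D,F,G,H} → run H
t=15: ready={D,F,G,H} → run H
t=16: ready={D,F,G,H} → run H
t=17: ready={D,F,G} → run D
t=18: ready={D,F,G} → run D
t=19: ready={D,F,G} → run D
t=20: ready={D,F,G} → run D
t=21: ready={D,F,G} → run D
t=22: ready={F,G} → run F
t=23: ready={F,G} → run F
t=24: ready={F,G} → run F
t=25: ready={F,G} → run F
t=26: ready={F,G} → run F
t=27: ready={F,G} → run F
t=28: ready={G} → run G
t=29: ready={G} → run G
t=30: ready={G} → run G
t=31: ready={G} → run G
t=32: ready={G} → run G
t=33: ready={G} → run G
t=34: (idle)
t=35: (idle)
t=36: (idle)
t=37: (idle)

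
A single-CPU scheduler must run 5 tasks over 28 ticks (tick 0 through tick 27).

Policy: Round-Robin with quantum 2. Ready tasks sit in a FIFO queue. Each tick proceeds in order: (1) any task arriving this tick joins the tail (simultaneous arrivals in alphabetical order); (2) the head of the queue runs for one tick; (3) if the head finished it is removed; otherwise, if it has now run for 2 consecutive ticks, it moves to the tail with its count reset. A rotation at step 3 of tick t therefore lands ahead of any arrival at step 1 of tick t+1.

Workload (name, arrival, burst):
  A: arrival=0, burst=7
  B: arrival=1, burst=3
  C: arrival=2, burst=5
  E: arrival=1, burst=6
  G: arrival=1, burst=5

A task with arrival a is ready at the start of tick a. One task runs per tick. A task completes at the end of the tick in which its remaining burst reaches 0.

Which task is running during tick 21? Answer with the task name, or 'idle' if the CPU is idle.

running at tick 21 = E

t=0: queue=[A] q_used=0 → run A
t=1: queue=[A,B,E,G] q_used=1 → run A
t=2: queue=[B,E,G,A,C] q_used=0 → run B
t=3: queue=[B,E,G,A,C] q_used=1 → run B
t=4: queue=[E,G,A,C,B] q_used=0 → run E
t=5: queue=[E,G,A,C,B] q_used=1 → run E
t=6: queue=[G,A,C,B,E] q_used=0 → run G
t=7: queue=[G,A,C,B,E] q_used=1 → run G
t=8: queue=[A,C,B,E,G] q_used=0 → run A
t=9: queue=[A,C,B,E,G] q_used=1 → run A
t=10: queue=[C,B,E,G,A] q_used=0 → run C
t=11: queue=[C,B,E,G,A] q_used=1 → run C
t=12: queue=[B,E,G,A,C] q_used=0 → run B
t=13: queue=[E,G,A,C] q_used=0 → run E
t=14: queue=[E,G,A,C] q_used=1 → run E
t=15: queue=[G,A,C,E] q_used=0 → run G
t=16: queue=[G,A,C,E] q_used=1 → run G
t=17: queue=[A,C,E,G] q_used=0 → run A
t=18: queue=[A,C,E,G] q_used=1 → run A
t=19: queue=[C,E,G,A] q_used=0 → run C
t=20: queue=[C,E,G,A] q_used=1 → run C
t=21: queue=[E,G,A,C] q_used=0 → run E
t=22: queue=[E,G,A,C] q_used=1 → run E
t=23: queue=[G,A,C] q_used=0 → run G
t=24: queue=[A,C] q_used=0 → run A
t=25: queue=[C] q_used=0 → run C
t=26: (idle)
t=27: (idle)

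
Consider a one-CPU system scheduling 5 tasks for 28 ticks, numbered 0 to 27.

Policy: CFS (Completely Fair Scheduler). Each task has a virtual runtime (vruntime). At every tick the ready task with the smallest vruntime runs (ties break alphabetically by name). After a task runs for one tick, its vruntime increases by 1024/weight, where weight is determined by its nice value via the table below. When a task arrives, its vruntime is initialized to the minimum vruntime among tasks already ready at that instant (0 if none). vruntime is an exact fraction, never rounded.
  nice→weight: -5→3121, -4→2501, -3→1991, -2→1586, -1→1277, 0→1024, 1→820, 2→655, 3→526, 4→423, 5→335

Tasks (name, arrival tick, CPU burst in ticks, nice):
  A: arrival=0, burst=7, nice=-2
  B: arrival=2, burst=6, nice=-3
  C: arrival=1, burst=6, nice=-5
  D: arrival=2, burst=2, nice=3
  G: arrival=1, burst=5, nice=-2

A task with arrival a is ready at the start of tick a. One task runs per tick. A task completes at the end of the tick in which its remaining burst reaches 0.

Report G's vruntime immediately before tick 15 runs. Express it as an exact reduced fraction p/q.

t=0: vr[A=0] → run A
t=1: vr[A=512/793 C=512/793 G=512/793] → run A
t=2: vr[A=1024/793 B=512/793 C=512/793 D=512/793 G=512/793] → run B
t=3: vr[A=1024/793 B=1831424/1578863 C=512/793 D=512/793 G=512/793] → run C
t=4: vr[A=1024/793 B=1831424/1578863 C=2409984/2474953 D=512/793 G=512/793] → run D
t=5: vr[A=1024/793 B=1831424/1578863 C=2409984/2474953 D=540672/208559 G=512/793] → run G
t=6: vr[A=1024/793 B=1831424/1578863 C=2409984/2474953 D=540672/208559 G=1024/793] → run C
t=7: vr[A=1024/793 B=1831424/1578863 C=3222016/2474953 D=540672/208559 G=1024/793] → run B
t=8: vr[A=1024/793 B=2643456/1578863 C=3222016/2474953 D=540672/208559 G=1024/793] → run A
t=9: vr[A=1536/793 B=2643456/1578863 C=3222016/2474953 D=540672/208559 G=1024/793] → run G
t=10: vr[A=1536/793 B=2643456/1578863 C=3222016/2474953 D=540672/208559 G=1536/793] → run C
t=11: vr[A=1536/793 B=2643456/1578863 C=4034048/2474953 D=540672/208559 G=1536/793] → run C
t=12: vr[A=1536/793 B=2643456/1578863 C=4846080/2474953 D=540672/208559 G=1536/793] → run B
t=13: vr[A=1536/793 B=3455488/1578863 C=4846080/2474953 D=540672/208559 G=1536/793] → run A
t=14: vr[A=2048/793 B=3455488/1578863 C=4846080/2474953 D=540672/208559 G=1536/793] → run G
t=15: vr[A=2048/793 B=3455488/1578863 C=4846080/2474953 D=540672/208559 G=2048/793] → run C
t=16: vr[A=2048/793 B=3455488/1578863 C=5658112/2474953 D=540672/208559 G=2048/793] → run B
t=17: vr[A=2048/793 B=4267520/1578863 C=5658112/2474953 D=540672/208559 G=2048/793] → run C
t=18: vr[A=2048/793 B=4267520/1578863 D=540672/208559 G=2048/793] → run A
t=19: vr[A=2560/793 B=4267520/1578863 D=540672/208559 G=2048/793] → run G
t=20: vr[A=2560/793 B=4267520/1578863 D=540672/208559 G=2560/793] → run D
t=21: vr[A=2560/793 B=4267520/1578863 G=2560/793] → run B
t=22: vr[A=2560/793 B=5079552/1578863 G=2560/793] → run B
t=23: vr[A=2560/793 G=2560/793] → run A
t=24: vr[A=3072/793 G=2560/793] → run G
t=25: vr[A=3072/793] → run A
t=26: (idle)
t=27: (idle)

vruntime(G, start of tick 15) = 2048/793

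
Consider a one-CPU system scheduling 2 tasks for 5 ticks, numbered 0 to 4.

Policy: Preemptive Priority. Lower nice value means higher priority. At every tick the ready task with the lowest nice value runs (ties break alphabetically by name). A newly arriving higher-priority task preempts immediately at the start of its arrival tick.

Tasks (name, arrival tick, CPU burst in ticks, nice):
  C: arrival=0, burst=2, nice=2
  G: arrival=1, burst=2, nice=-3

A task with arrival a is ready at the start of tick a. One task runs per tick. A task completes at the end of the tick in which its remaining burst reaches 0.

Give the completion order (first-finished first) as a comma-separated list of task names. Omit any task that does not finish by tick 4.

t=0: ready={C} → run C
t=1: ready={C,G} → run G
t=2: ready={C,G} → run G
t=3: ready={C} → run C
t=4: (idle)

completion order = G, C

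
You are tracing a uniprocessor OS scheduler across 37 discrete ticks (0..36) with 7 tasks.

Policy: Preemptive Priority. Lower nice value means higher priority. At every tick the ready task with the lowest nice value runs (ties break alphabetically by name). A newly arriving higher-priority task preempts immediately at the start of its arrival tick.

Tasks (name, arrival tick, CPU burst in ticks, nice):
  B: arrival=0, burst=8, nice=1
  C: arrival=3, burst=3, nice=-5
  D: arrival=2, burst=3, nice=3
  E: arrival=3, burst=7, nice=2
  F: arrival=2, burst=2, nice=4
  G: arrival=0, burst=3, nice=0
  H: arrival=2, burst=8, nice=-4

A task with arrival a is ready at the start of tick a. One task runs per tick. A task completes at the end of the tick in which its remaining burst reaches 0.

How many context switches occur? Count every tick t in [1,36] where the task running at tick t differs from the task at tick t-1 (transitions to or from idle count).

context switches = 9

t=0: ready={B,G} → run G
t=1: ready={B,G} → run G
t=2: ready={B,D,F,G,H} → run H
t=3: ready={B,C,D,E,F,G,H} → run C
t=4: ready={B,C,D,E,F,G,H} → run C
t=5: ready={B,C,D,E,F,G,H} → run C
t=6: ready={B,D,E,F,G,H} → run H
t=7: ready={B,D,E,F,G,H} → run H
t=8: ready={B,D,E,F,G,H} → run H
t=9: ready={B,D,E,F,G,H} → run H
t=10: ready={B,D,E,F,G,H} → run H
t=11: ready={B,D,E,F,G,H} → run H
t=12: ready={B,D,E,F,G,H} → run H
t=13: ready={B,D,E,F,G} → run G
t=14: ready={B,D,E,F} → run B
t=15: ready={B,D,E,F} → run B
t=16: ready={B,D,E,F} → run B
t=17: ready={B,D,E,F} → run B
t=18: ready={B,D,E,F} → run B
t=19: ready={B,D,E,F} → run B
t=20: ready={B,D,E,F} → run B
t=21: ready={B,D,E,F} → run B
t=22: ready={D,E,F} → run E
t=23: ready={D,E,F} → run E
t=24: ready={D,E,F} → run E
t=25: ready={D,E,F} → run E
t=26: ready={D,E,F} → run E
t=27: ready={D,E,F} → run E
t=28: ready={D,E,F} → run E
t=29: ready={D,F} → run D
t=30: ready={D,F} → run D
t=31: ready={D,F} → run D
t=32: ready={F} → run F
t=33: ready={F} → run F
t=34: (idle)
t=35: (idle)
t=36: (idle)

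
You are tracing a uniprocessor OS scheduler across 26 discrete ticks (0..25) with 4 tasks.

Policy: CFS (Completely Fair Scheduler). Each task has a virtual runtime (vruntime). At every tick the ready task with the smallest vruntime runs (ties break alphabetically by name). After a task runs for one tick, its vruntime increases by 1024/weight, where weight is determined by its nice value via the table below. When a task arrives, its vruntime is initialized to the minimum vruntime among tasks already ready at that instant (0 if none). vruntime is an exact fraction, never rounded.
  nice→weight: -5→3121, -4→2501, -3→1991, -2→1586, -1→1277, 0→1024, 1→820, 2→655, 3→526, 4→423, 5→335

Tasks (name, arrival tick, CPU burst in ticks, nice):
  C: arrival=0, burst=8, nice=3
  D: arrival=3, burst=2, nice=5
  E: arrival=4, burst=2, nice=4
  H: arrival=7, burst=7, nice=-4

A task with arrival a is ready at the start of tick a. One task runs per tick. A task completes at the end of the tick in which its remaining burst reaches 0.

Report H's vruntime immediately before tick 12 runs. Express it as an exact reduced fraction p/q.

vruntime(H, start of tick 12) = 2640275968/278233749

t=0: vr[C=0] → run C
t=1: vr[C=512/263] → run C
t=2: vr[C=1024/263] → run C
t=3: vr[C=1536/263 D=1536/263] → run C
t=4: vr[C=2048/263 D=1536/263 E=1536/263] → run D
t=5: vr[C=2048/263 D=783872/88105 E=1536/263] → run E
t=6: vr[C=2048/263 D=783872/88105 E=919040/111249] → run C
t=7: vr[C=2560/263 D=783872/88105 E=919040/111249 H=919040/111249] → run E
t=8: vr[C=2560/263 D=783872/88105 H=919040/111249] → run H
t=9: vr[C=2560/263 D=783872/88105 H=2412438016/278233749] → run H
t=10: vr[C=2560/263 D=783872/88105 H=2526356992/278233749] → run D
t=11: vr[C=2560/263 H=2526356992/278233749] → run H
t=12: vr[C=2560/263 H=2640275968/278233749] → run H
t=13: vr[C=2560/263 H=2754194944/278233749] → run C
t=14: vr[C=3072/263 H=2754194944/278233749] → run H
t=15: vr[C=3072/263 H=2868113920/278233749] → run H
t=16: vr[C=3072/263 H=2982032896/278233749] → run H
t=17: vr[C=3072/263] → run C
t=18: vr[C=3584/263] → run C
t=19: (idle)
t=20: (idle)
t=21: (idle)
t=22: (idle)
t=23: (idle)
t=24: (idle)
t=25: (idle)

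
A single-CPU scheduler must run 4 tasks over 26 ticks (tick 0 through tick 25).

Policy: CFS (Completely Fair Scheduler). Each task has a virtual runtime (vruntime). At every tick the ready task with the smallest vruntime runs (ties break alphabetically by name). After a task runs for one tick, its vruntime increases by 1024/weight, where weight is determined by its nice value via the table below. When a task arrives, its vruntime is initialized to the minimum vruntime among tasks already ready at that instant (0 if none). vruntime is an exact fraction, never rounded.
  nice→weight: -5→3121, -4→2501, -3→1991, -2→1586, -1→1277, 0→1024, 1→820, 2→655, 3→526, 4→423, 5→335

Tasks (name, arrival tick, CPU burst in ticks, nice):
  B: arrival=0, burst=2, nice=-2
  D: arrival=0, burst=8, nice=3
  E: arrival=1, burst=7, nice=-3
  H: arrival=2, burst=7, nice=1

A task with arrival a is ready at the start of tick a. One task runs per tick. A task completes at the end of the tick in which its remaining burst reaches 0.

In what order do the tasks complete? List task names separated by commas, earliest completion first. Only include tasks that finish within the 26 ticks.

completion order = B, E, H, D

t=0: vr[B=0 D=0] → run B
t=1: vr[B=512/793 D=0 E=0] → run D
t=2: vr[B=512/793 D=512/263 E=0 H=0] → run E
t=3: vr[B=512/793 D=512/263 E=1024/1991 H=0] → run H
t=4: vr[B=512/793 D=512/263 E=1024/1991 H=256/205] → run E
t=5: vr[B=512/793 D=512/263 E=2048/1991 H=256/205] → run B
t=6: vr[D=512/263 E=2048/1991 H=256/205] → run E
t=7: vr[D=512/263 E=3072/1991 H=256/205] → run H
t=8: vr[D=512/263 E=3072/1991 H=512/205] → run E
t=9: vr[D=512/263 E=4096/1991 H=512/205] → run D
t=10: vr[D=1024/263 E=4096/1991 H=512/205] → run E
t=11: vr[D=1024/263 E=5120/1991 H=512/205] → run H
t=12: vr[D=1024/263 E=5120/1991 H=768/205] → run E
t=13: vr[D=1024/263 E=6144/1991 H=768/205] → run E
t=14: vr[D=1024/263 H=768/205] → run H
t=15: vr[D=1024/263 H=1024/205] → run D
t=16: vr[D=1536/263 H=1024/205] → run H
t=17: vr[D=1536/263 H=256/41] → run D
t=18: vr[D=2048/263 H=256/41] → run H
t=19: vr[D=2048/263 H=1536/205] → run H
t=20: vr[D=2048/263] → run D
t=21: vr[D=2560/263] → run D
t=22: vr[D=3072/263] → run D
t=23: vr[D=3584/263] → run D
t=24: (idle)
t=25: (idle)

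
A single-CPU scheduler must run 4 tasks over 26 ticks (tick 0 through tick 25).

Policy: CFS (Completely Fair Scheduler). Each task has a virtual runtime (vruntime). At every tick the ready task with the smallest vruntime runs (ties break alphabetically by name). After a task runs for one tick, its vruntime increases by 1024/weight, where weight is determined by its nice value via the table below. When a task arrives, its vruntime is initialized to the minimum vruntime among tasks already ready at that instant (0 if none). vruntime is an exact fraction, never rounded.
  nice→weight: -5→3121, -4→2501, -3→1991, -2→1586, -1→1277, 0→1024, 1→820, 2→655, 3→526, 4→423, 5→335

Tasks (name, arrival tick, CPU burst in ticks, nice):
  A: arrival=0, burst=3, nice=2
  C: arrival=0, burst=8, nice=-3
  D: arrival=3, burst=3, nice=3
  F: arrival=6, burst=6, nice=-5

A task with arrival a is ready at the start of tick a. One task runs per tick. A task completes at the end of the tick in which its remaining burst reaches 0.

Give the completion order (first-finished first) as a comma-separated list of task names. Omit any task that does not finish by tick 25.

t=0: vr[A=0 C=0] → run A
t=1: vr[A=1024/655 C=0] → run C
t=2: vr[A=1024/655 C=1024/1991] → run C
t=3: vr[A=1024/655 C=2048/1991 D=2048/1991] → run C
t=4: vr[A=1024/655 C=3072/1991 D=2048/1991] → run D
t=5: vr[A=1024/655 C=3072/1991 D=1558016/523633] → run C
t=6: vr[A=1024/655 C=4096/1991 D=1558016/523633 F=1024/655] → run A
t=7: vr[A=2048/655 C=4096/1991 D=1558016/523633 F=1024/655] → run F
t=8: vr[A=2048/655 C=4096/1991 D=1558016/523633 F=3866624/2044255] → run F
t=9: vr[A=2048/655 C=4096/1991 D=1558016/523633 F=4537344/2044255] → run C
t=10: vr[A=2048/655 C=5120/1991 D=1558016/523633 F=4537344/2044255] → run F
t=11: vr[A=2048/655 C=5120/1991 D=1558016/523633 F=5208064/2044255] → run F
t=12: vr[A=2048/655 C=5120/1991 D=1558016/523633 F=5878784/2044255] → run C
t=13: vr[A=2048/655 C=6144/1991 D=1558016/523633 F=5878784/2044255] → run F
t=14: vr[A=2048/655 C=6144/1991 D=1558016/523633 F=6549504/2044255] → run D
t=15: vr[A=2048/655 C=6144/1991 D=2577408/523633 F=6549504/2044255] → run C
t=16: vr[A=2048/655 C=7168/1991 D=2577408/523633 F=6549504/2044255] → run A
t=17: vr[C=7168/1991 D=2577408/523633 F=6549504/2044255] → run F
t=18: vr[C=7168/1991 D=2577408/523633] → run C
t=19: vr[D=2577408/523633] → run D
t=20: (idle)
t=21: (idle)
t=22: (idle)
t=23: (idle)
t=24: (idle)
t=25: (idle)

completion order = A, F, C, D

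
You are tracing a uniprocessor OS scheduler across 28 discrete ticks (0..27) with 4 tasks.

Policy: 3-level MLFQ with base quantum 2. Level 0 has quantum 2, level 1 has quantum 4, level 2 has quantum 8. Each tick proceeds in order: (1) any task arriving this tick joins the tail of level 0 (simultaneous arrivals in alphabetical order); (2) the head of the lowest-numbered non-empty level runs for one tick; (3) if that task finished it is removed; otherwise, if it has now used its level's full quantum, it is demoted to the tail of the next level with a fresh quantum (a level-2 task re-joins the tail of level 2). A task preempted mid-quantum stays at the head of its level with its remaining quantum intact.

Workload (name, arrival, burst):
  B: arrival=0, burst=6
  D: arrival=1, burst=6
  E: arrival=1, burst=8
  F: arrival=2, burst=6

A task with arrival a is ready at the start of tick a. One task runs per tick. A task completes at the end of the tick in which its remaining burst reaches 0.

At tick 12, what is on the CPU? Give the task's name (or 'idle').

t=0: L0/L1/L2 = B/-/- → run B
t=1: L0/L1/L2 = BDE/-/- → run B
t=2: L0/L1/L2 = DEF/B/- → run D
t=3: L0/L1/L2 = DEF/B/- → run D
t=4: L0/L1/L2 = EF/BD/- → run E
t=5: L0/L1/L2 = EF/BD/- → run E
t=6: L0/L1/L2 = F/BDE/- → run F
t=7: L0/L1/L2 = F/BDE/- → run F
t=8: L0/L1/L2 = -/BDEF/- → run B
t=9: L0/L1/L2 = -/BDEF/- → run B
t=10: L0/L1/L2 = -/BDEF/- → run B
t=11: L0/L1/L2 = -/BDEF/- → run B
t=12: L0/L1/L2 = -/DEF/- → run D
t=13: L0/L1/L2 = -/DEF/- → run D
t=14: L0/L1/L2 = -/DEF/- → run D
t=15: L0/L1/L2 = -/DEF/- → run D
t=16: L0/L1/L2 = -/EF/- → run E
t=17: L0/L1/L2 = -/EF/- → run E
t=18: L0/L1/L2 = -/EF/- → run E
t=19: L0/L1/L2 = -/EF/- → run E
t=20: L0/L1/L2 = -/F/E → run F
t=21: L0/L1/L2 = -/F/E → run F
t=22: L0/L1/L2 = -/F/E → run F
t=23: L0/L1/L2 = -/F/E → run F
t=24: L0/L1/L2 = -/-/E → run E
t=25: L0/L1/L2 = -/-/E → run E
t=26: (idle)
t=27: (idle)

running at tick 12 = D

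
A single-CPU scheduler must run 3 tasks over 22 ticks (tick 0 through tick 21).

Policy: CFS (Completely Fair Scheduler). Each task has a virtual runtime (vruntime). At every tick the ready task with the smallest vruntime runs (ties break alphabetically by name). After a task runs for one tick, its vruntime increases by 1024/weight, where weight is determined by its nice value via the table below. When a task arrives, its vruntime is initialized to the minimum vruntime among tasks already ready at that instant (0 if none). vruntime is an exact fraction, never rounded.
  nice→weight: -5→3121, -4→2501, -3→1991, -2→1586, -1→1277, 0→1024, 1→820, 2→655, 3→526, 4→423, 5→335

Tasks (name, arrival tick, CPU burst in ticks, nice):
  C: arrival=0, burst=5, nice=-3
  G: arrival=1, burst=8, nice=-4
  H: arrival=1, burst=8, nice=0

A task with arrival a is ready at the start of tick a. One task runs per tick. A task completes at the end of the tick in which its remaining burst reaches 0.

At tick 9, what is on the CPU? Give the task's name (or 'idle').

t=0: vr[C=0] → run C
t=1: vr[C=1024/1991 G=1024/1991 H=1024/1991] → run C
t=2: vr[C=2048/1991 G=1024/1991 H=1024/1991] → run G
t=3: vr[C=2048/1991 G=4599808/4979491 H=1024/1991] → run H
t=4: vr[C=2048/1991 G=4599808/4979491 H=3015/1991] → run G
t=5: vr[C=2048/1991 G=6638592/4979491 H=3015/1991] → run C
t=6: vr[C=3072/1991 G=6638592/4979491 H=3015/1991] → run G
t=7: vr[C=3072/1991 G=8677376/4979491 H=3015/1991] → run H
t=8: vr[C=3072/1991 G=8677376/4979491 H=5006/1991] → run C
t=9: vr[C=4096/1991 G=8677376/4979491 H=5006/1991] → run G
t=10: vr[C=4096/1991 G=10716160/4979491 H=5006/1991] → run C
t=11: vr[G=10716160/4979491 H=5006/1991] → run G
t=12: vr[G=12754944/4979491 H=5006/1991] → run H
t=13: vr[G=12754944/4979491 H=6997/1991] → run G
t=14: vr[G=14793728/4979491 H=6997/1991] → run G
t=15: vr[G=16832512/4979491 H=6997/1991] → run G
t=16: vr[H=6997/1991] → run H
t=17: vr[H=8988/1991] → run H
t=18: vr[H=10979/1991] → run H
t=19: vr[H=12970/1991] → run H
t=20: vr[H=14961/1991] → run H
t=21: (idle)

running at tick 9 = G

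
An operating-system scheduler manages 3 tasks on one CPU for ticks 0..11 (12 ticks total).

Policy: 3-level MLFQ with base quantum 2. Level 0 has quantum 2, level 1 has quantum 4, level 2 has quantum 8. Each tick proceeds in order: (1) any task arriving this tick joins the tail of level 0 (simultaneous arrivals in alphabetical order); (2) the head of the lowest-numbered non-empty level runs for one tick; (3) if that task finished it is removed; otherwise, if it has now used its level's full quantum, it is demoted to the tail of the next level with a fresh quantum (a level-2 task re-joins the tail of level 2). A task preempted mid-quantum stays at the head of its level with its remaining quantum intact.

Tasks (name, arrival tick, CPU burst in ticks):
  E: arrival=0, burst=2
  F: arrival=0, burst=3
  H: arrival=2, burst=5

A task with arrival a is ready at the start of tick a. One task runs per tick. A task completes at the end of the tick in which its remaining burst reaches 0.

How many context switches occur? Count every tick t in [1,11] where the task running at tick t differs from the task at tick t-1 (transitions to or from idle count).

context switches = 5

t=0: L0/L1/L2 = EF/-/- → run E
t=1: L0/L1/L2 = EF/-/- → run E
t=2: L0/L1/L2 = FH/-/- → run F
t=3: L0/L1/L2 = FH/-/- → run F
t=4: L0/L1/L2 = H/F/- → run H
t=5: L0/L1/L2 = H/F/- → run H
t=6: L0/L1/L2 = -/FH/- → run F
t=7: L0/L1/L2 = -/H/- → run H
t=8: L0/L1/L2 = -/H/- → run H
t=9: L0/L1/L2 = -/H/- → run H
t=10: (idle)
t=11: (idle)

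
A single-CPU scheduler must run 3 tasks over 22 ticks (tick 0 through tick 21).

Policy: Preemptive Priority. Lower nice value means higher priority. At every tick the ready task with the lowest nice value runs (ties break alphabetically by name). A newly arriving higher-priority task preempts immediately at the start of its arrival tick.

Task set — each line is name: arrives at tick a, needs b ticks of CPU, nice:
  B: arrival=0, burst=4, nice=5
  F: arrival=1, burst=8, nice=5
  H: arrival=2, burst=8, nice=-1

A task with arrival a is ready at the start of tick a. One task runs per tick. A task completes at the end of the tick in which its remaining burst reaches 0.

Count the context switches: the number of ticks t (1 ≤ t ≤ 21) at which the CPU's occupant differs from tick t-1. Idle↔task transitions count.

t=0: ready={B} → run B
t=1: ready={B,F} → run B
t=2: ready={B,F,H} → run H
t=3: ready={B,F,H} → run H
t=4: ready={B,F,H} → run H
t=5: ready={B,F,H} → run H
t=6: ready={B,F,H} → run H
t=7: ready={B,F,H} → run H
t=8: ready={B,F,H} → run H
t=9: ready={B,F,H} → run H
t=10: ready={B,F} → run B
t=11: ready={B,F} → run B
t=12: ready={F} → run F
t=13: ready={F} → run F
t=14: ready={F} → run F
t=15: ready={F} → run F
t=16: ready={F} → run F
t=17: ready={F} → run F
t=18: ready={F} → run F
t=19: ready={F} → run F
t=20: (idle)
t=21: (idle)

context switches = 4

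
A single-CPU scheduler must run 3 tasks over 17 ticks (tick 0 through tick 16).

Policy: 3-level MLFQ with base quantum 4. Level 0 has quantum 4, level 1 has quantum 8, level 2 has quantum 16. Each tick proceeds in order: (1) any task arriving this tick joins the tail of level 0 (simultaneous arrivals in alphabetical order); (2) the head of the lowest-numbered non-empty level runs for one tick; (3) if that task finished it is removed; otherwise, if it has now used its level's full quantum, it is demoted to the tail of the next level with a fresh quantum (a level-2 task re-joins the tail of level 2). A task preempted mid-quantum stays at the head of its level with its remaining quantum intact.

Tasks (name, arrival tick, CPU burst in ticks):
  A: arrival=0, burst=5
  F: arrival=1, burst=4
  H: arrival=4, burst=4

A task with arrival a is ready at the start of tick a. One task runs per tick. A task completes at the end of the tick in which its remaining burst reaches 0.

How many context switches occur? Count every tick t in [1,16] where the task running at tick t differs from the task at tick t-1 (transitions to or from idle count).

context switches = 4

t=0: L0/L1/L2 = A/-/- → run A
t=1: L0/L1/L2 = AF/-/- → run A
t=2: L0/L1/L2 = AF/-/- → run A
t=3: L0/L1/L2 = AF/-/- → run A
t=4: L0/L1/L2 = FH/A/- → run F
t=5: L0/L1/L2 = FH/A/- → run F
t=6: L0/L1/L2 = FH/A/- → run F
t=7: L0/L1/L2 = FH/A/- → run F
t=8: L0/L1/L2 = H/A/- → run H
t=9: L0/L1/L2 = H/A/- → run H
t=10: L0/L1/L2 = H/A/- → run H
t=11: L0/L1/L2 = H/A/- → run H
t=12: L0/L1/L2 = -/A/- → run A
t=13: (idle)
t=14: (idle)
t=15: (idle)
t=16: (idle)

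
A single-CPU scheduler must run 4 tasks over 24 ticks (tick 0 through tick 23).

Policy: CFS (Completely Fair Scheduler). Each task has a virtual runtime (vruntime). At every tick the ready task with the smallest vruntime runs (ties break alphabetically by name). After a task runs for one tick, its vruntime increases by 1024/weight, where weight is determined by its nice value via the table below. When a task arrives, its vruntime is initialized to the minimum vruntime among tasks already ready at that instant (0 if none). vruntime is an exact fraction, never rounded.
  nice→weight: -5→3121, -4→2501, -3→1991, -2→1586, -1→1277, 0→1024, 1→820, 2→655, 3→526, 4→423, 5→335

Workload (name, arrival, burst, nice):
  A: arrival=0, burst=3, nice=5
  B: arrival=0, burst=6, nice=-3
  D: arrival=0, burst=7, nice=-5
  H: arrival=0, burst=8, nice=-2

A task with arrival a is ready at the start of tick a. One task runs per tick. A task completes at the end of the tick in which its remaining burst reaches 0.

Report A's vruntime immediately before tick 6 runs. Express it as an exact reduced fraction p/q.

t=0: vr[A=0 B=0 D=0 H=0] → run A
t=1: vr[A=1024/335 B=0 D=0 H=0] → run B
t=2: vr[A=1024/335 B=1024/1991 D=0 H=0] → run D
t=3: vr[A=1024/335 B=1024/1991 D=1024/3121 H=0] → run H
t=4: vr[A=1024/335 B=1024/1991 D=1024/3121 H=512/793] → run D
t=5: vr[A=1024/335 B=1024/1991 D=2048/3121 H=512/793] → run B
t=6: vr[A=1024/335 B=2048/1991 D=2048/3121 H=512/793] → run H
t=7: vr[A=1024/335 B=2048/1991 D=2048/3121 H=1024/793] → run D
t=8: vr[A=1024/335 B=2048/1991 D=3072/3121 H=1024/793] → run D
t=9: vr[A=1024/335 B=2048/1991 D=4096/3121 H=1024/793] → run B
t=10: vr[A=1024/335 B=3072/1991 D=4096/3121 H=1024/793] → run H
t=11: vr[A=1024/335 B=3072/1991 D=4096/3121 H=1536/793] → run D
t=12: vr[A=1024/335 B=3072/1991 D=5120/3121 H=1536/793] → run B
t=13: vr[A=1024/335 B=4096/1991 D=5120/3121 H=1536/793] → run D
t=14: vr[A=1024/335 B=4096/1991 D=6144/3121 H=1536/793] → run H
t=15: vr[A=1024/335 B=4096/1991 D=6144/3121 H=2048/793] → run D
t=16: vr[A=1024/335 B=4096/1991 H=2048/793] → run B
t=17: vr[A=1024/335 B=5120/1991 H=2048/793] → run B
t=18: vr[A=1024/335 H=2048/793] → run H
t=19: vr[A=1024/335 H=2560/793] → run A
t=20: vr[A=2048/335 H=2560/793] → run H
t=21: vr[A=2048/335 H=3072/793] → run H
t=22: vr[A=2048/335 H=3584/793] → run H
t=23: vr[A=2048/335] → run A

vruntime(A, start of tick 6) = 1024/335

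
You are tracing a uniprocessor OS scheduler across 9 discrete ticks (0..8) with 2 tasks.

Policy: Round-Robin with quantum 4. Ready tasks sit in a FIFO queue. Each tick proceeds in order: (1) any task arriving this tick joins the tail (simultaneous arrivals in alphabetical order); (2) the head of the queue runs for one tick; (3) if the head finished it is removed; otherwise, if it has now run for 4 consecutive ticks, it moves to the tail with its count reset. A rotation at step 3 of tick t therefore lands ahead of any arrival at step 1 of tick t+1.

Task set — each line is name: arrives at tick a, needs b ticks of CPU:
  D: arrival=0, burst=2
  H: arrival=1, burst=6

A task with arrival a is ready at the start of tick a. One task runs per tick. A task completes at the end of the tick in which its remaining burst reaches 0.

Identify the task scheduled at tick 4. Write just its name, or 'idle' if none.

t=0: queue=[D] q_used=0 → run D
t=1: queue=[D,H] q_used=1 → run D
t=2: queue=[H] q_used=0 → run H
t=3: queue=[H] q_used=1 → run H
t=4: queue=[H] q_used=2 → run H
t=5: queue=[H] q_used=3 → run H
t=6: queue=[H] q_used=0 → run H
t=7: queue=[H] q_used=1 → run H
t=8: (idle)

running at tick 4 = H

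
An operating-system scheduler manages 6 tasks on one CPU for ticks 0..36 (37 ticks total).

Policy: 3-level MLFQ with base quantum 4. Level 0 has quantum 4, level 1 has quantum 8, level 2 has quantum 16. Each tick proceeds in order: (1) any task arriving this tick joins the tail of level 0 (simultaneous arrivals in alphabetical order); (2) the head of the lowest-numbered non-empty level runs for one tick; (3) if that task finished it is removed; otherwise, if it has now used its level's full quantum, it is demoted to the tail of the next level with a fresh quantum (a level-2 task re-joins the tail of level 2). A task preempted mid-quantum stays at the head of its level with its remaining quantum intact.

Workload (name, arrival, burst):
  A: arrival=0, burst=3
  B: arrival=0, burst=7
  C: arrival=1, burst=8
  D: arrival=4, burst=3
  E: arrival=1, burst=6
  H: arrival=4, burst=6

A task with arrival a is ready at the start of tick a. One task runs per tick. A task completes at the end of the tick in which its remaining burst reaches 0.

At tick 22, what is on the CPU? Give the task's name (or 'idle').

running at tick 22 = B

t=0: L0/L1/L2 = AB/-/- → run A
t=1: L0/L1/L2 = ABCE/-/- → run A
t=2: L0/L1/L2 = ABCE/-/- → run A
t=3: L0/L1/L2 = BCE/-/- → run B
t=4: L0/L1/L2 = BCEDH/-/- → run B
t=5: L0/L1/L2 = BCEDH/-/- → run B
t=6: L0/L1/L2 = BCEDH/-/- → run B
t=7: L0/L1/L2 = CEDH/B/- → run C
t=8: L0/L1/L2 = CEDH/B/- → run C
t=9: L0/L1/L2 = CEDH/B/- → run C
t=10: L0/L1/L2 = CEDH/B/- → run C
t=11: L0/L1/L2 = EDH/BC/- → run E
t=12: L0/L1/L2 = EDH/BC/- → run E
t=13: L0/L1/L2 = EDH/BC/- → run E
t=14: L0/L1/L2 = EDH/BC/- → run E
t=15: L0/L1/L2 = DH/BCE/- → run D
t=16: L0/L1/L2 = DH/BCE/- → run D
t=17: L0/L1/L2 = DH/BCE/- → run D
t=18: L0/L1/L2 = H/BCE/- → run H
t=19: L0/L1/L2 = H/BCE/- → run H
t=20: L0/L1/L2 = H/BCE/- → run H
t=21: L0/L1/L2 = H/BCE/- → run H
t=22: L0/L1/L2 = -/BCEH/- → run B
t=23: L0/L1/L2 = -/BCEH/- → run B
t=24: L0/L1/L2 = -/BCEH/- → run B
t=25: L0/L1/L2 = -/CEH/- → run C
t=26: L0/L1/L2 = -/CEH/- → run C
t=27: L0/L1/L2 = -/CEH/- → run C
t=28: L0/L1/L2 = -/CEH/- → run C
t=29: L0/L1/L2 = -/EH/- → run E
t=30: L0/L1/L2 = -/EH/- → run E
t=31: L0/L1/L2 = -/H/- → run H
t=32: L0/L1/L2 = -/H/- → run H
t=33: (idle)
t=34: (idle)
t=35: (idle)
t=36: (idle)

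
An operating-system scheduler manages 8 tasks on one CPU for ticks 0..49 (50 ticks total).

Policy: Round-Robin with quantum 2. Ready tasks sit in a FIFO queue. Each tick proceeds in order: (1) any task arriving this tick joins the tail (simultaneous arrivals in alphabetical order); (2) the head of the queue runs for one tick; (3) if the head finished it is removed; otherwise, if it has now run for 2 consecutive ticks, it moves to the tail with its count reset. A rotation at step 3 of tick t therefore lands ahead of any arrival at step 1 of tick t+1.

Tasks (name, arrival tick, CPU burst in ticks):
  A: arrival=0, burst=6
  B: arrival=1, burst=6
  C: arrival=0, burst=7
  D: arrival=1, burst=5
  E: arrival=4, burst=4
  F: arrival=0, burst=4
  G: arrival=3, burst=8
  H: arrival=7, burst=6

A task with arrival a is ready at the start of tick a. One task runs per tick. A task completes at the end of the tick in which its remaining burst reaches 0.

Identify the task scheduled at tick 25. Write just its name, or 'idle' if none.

t=0: queue=[A,C,F] q_used=0 → run A
t=1: queue=[A,C,F,B,D] q_used=1 → run A
t=2: queue=[C,F,B,D,A] q_used=0 → run C
t=3: queue=[C,F,B,D,A,G] q_used=1 → run C
t=4: queue=[F,B,D,A,G,C,E] q_used=0 → run F
t=5: queue=[F,B,D,A,G,C,E] q_used=1 → run F
t=6: queue=[B,D,A,G,C,E,F] q_used=0 → run B
t=7: queue=[B,D,A,G,C,E,F,H] q_used=1 → run B
t=8: queue=[D,A,G,C,E,F,H,B] q_used=0 → run D
t=9: queue=[D,A,G,C,E,F,H,B] q_used=1 → run D
t=10: queue=[A,G,C,E,F,H,B,D] q_used=0 → run A
t=11: queue=[A,G,C,E,F,H,B,D] q_used=1 → run A
t=12: queue=[G,C,E,F,H,B,D,A] q_used=0 → run G
t=13: queue=[G,C,E,F,H,B,D,A] q_used=1 → run G
t=14: queue=[C,E,F,H,B,D,A,G] q_used=0 → run C
t=15: queue=[C,E,F,H,B,D,A,G] q_used=1 → run C
t=16: queue=[E,F,H,B,D,A,G,C] q_used=0 → run E
t=17: queue=[E,F,H,B,D,A,G,C] q_used=1 → run E
t=18: queue=[F,H,B,D,A,G,C,E] q_used=0 → run F
t=19: queue=[F,H,B,D,A,G,C,E] q_used=1 → run F
t=20: queue=[H,B,D,A,G,C,E] q_used=0 → run H
t=21: queue=[H,B,D,A,G,C,E] q_used=1 → run H
t=22: queue=[B,D,A,G,C,E,H] q_used=0 → run B
t=23: queue=[B,D,A,G,C,E,H] q_used=1 → run B
t=24: queue=[D,A,G,C,E,H,B] q_used=0 → run D
t=25: queue=[D,A,G,C,E,H,B] q_used=1 → run D
t=26: queue=[A,G,C,E,H,B,D] q_used=0 → run A
t=27: queue=[A,G,C,E,H,B,D] q_used=1 → run A
t=28: queue=[G,C,E,H,B,D] q_used=0 → run G
t=29: queue=[G,C,E,H,B,D] q_used=1 → run G
t=30: queue=[C,E,H,B,D,G] q_used=0 → run C
t=31: queue=[C,E,H,B,D,G] q_used=1 → run C
t=32: queue=[E,H,B,D,G,C] q_used=0 → run E
t=33: queue=[E,H,B,D,G,C] q_used=1 → run E
t=34: queue=[H,B,D,G,C] q_used=0 → run H
t=35: queue=[H,B,D,G,C] q_used=1 → run H
t=36: queue=[B,D,G,C,H] q_used=0 → run B
t=37: queue=[B,D,G,C,H] q_used=1 → run B
t=38: queue=[D,G,C,H] q_used=0 → run D
t=39: queue=[G,C,H] q_used=0 → run G
t=40: queue=[G,C,H] q_used=1 → run G
t=41: queue=[C,H,G] q_used=0 → run C
t=42: queue=[H,G] q_used=0 → run H
t=43: queue=[H,G] q_used=1 → run H
t=44: queue=[G] q_used=0 → run G
t=45: queue=[G] q_used=1 → run G
t=46: (idle)
t=47: (idle)
t=48: (idle)
t=49: (idle)

running at tick 25 = D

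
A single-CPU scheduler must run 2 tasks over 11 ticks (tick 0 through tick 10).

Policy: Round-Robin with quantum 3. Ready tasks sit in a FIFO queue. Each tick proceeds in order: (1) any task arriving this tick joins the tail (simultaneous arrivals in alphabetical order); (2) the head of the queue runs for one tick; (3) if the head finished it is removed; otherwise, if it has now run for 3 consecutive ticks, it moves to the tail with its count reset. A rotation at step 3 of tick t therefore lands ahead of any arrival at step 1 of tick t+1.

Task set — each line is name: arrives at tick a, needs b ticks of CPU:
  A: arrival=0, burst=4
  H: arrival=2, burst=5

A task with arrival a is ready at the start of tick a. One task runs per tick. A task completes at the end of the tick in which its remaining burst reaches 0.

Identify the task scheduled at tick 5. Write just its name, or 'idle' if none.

t=0: queue=[A] q_used=0 → run A
t=1: queue=[A] q_used=1 → run A
t=2: queue=[A,H] q_used=2 → run A
t=3: queue=[H,A] q_used=0 → run H
t=4: queue=[H,A] q_used=1 → run H
t=5: queue=[H,A] q_used=2 → run H
t=6: queue=[A,H] q_used=0 → run A
t=7: queue=[H] q_used=0 → run H
t=8: queue=[H] q_used=1 → run H
t=9: (idle)
t=10: (idle)

running at tick 5 = H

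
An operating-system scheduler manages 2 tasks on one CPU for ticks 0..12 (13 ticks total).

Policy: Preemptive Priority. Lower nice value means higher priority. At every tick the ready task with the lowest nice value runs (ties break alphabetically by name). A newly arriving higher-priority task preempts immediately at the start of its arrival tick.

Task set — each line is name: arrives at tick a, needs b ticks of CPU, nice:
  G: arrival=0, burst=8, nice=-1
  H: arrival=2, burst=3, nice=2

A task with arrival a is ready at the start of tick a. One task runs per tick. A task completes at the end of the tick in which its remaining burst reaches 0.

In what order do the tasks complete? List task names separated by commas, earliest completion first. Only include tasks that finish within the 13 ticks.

completion order = G, H

t=0: ready={G} → run G
t=1: ready={G} → run G
t=2: ready={G,H} → run G
t=3: ready={G,H} → run G
t=4: ready={G,H} → run G
t=5: ready={G,H} → run G
t=6: ready={G,H} → run G
t=7: ready={G,H} → run G
t=8: ready={H} → run H
t=9: ready={H} → run H
t=10: ready={H} → run H
t=11: (idle)
t=12: (idle)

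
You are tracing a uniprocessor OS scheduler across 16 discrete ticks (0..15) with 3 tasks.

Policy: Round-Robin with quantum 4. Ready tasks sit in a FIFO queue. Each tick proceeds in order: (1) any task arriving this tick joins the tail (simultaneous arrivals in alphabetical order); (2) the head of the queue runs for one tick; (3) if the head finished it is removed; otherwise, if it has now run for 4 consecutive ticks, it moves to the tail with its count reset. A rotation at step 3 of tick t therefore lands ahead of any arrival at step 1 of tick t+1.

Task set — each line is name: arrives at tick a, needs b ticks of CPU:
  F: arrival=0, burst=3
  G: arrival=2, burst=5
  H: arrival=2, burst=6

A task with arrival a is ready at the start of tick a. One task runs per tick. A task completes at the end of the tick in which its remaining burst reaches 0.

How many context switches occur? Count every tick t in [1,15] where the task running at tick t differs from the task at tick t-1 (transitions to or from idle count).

context switches = 5

t=0: queue=[F] q_used=0 → run F
t=1: queue=[F] q_used=1 → run F
t=2: queue=[F,G,H] q_used=2 → run F
t=3: queue=[G,H] q_used=0 → run G
t=4: queue=[G,H] q_used=1 → run G
t=5: queue=[G,H] q_used=2 → run G
t=6: queue=[G,H] q_used=3 → run G
t=7: queue=[H,G] q_used=0 → run H
t=8: queue=[H,G] q_used=1 → run H
t=9: queue=[H,G] q_used=2 → run H
t=10: queue=[H,G] q_used=3 → run H
t=11: queue=[G,H] q_used=0 → run G
t=12: queue=[H] q_used=0 → run H
t=13: queue=[H] q_used=1 → run H
t=14: (idle)
t=15: (idle)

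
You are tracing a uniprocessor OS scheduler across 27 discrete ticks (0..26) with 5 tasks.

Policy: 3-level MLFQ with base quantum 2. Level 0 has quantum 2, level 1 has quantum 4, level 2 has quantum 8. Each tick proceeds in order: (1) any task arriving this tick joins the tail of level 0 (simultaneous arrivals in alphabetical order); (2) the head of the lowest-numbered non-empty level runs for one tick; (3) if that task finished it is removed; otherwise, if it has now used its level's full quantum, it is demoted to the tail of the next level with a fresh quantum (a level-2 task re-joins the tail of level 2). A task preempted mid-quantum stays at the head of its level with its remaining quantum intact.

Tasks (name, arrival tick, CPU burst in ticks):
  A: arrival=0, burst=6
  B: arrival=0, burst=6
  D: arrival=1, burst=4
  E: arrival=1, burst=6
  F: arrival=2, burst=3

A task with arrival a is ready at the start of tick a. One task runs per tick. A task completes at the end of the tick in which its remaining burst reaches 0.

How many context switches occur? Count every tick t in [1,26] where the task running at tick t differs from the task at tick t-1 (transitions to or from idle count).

context switches = 10

t=0: L0/L1/L2 = AB/-/- → run A
t=1: L0/L1/L2 = ABDE/-/- → run A
t=2: L0/L1/L2 = BDEF/A/- → run B
t=3: L0/L1/L2 = BDEF/A/- → run B
t=4: L0/L1/L2 = DEF/AB/- → run D
t=5: L0/L1/L2 = DEF/AB/- → run D
t=6: L0/L1/L2 = EF/ABD/- → run E
t=7: L0/L1/L2 = EF/ABD/- → run E
t=8: L0/L1/L2 = F/ABDE/- → run F
t=9: L0/L1/L2 = F/ABDE/- → run F
t=10: L0/L1/L2 = -/ABDEF/- → run A
t=11: L0/L1/L2 = -/ABDEF/- → run A
t=12: L0/L1/L2 = -/ABDEF/- → run A
t=13: L0/L1/L2 = -/ABDEF/- → run A
t=14: L0/L1/L2 = -/BDEF/- → run B
t=15: L0/L1/L2 = -/BDEF/- → run B
t=16: L0/L1/L2 = -/BDEF/- → run B
t=17: L0/L1/L2 = -/BDEF/- → run B
t=18: L0/L1/L2 = -/DEF/- → run D
t=19: L0/L1/L2 = -/DEF/- → run D
t=20: L0/L1/L2 = -/EF/- → run E
t=21: L0/L1/L2 = -/EF/- → run E
t=22: L0/L1/L2 = -/EF/- → run E
t=23: L0/L1/L2 = -/EF/- → run E
t=24: L0/L1/L2 = -/F/- → run F
t=25: (idle)
t=26: (idle)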